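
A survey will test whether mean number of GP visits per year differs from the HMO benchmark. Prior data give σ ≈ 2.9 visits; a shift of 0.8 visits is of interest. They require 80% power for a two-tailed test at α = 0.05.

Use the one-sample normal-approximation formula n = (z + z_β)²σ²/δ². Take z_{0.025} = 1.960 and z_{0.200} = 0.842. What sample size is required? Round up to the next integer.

n = (z_{α/2} + z_β)² · σ² / δ²
  = (1.960 + 0.842)² · 2.9² / 0.8²
  = 7.8512 · 8.41 / 0.64
  = 103.17
Round up → n = 104.

n = 104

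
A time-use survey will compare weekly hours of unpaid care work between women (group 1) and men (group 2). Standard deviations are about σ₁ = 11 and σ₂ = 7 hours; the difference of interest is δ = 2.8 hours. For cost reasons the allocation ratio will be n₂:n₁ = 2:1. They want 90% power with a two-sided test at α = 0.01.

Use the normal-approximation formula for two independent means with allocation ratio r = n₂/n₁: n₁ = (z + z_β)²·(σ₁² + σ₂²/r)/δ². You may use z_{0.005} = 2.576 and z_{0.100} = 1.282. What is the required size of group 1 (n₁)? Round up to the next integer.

n₁ = (z_{α/2} + z_β)² · (σ₁² + σ₂²/r) / δ²
   = (2.576 + 1.282)² · (11² + 7²/2) / 2.8²
   = 14.8842 · (121 + 24.5) / 7.84
   = 14.8842 · 145.5 / 7.84
   = 276.23
Round up → n₁ = 277; n₂ = r·n₁ = 2 × 277 = 554.

n₁ = 277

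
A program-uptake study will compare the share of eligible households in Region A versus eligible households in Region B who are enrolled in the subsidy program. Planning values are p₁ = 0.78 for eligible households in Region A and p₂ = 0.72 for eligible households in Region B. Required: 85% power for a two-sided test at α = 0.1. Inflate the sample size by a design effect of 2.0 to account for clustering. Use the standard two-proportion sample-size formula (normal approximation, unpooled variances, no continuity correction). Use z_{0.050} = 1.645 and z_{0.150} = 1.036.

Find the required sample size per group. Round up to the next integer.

n = (z_{α/2} + z_β)² · [p₁(1−p₁) + p₂(1−p₂)] / (p₁ − p₂)²
  = (1.645 + 1.036)² · (0.78·0.22 + 0.72·0.28) / (0.06)²
  = (2.681)² · (0.1716 + 0.2016) / 0.0036
  = 7.1878 · 0.3732 / 0.0036
  = 745.13
Design effect: 2.0 × 745.13 = 1490.26.
Round up → n = 1491 per group.

n = 1491 per group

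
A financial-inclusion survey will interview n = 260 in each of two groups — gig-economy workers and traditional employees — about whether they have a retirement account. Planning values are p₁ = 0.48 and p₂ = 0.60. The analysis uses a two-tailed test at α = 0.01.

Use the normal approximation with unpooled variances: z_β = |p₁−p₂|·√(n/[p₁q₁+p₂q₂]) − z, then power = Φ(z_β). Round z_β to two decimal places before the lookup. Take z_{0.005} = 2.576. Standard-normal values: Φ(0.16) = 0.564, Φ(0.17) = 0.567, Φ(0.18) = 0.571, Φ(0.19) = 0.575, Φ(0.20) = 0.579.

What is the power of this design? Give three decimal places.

z_β = |p₁−p₂|·√(n/[p₁q₁+p₂q₂]) − z_{α/2}
    = 0.12 · √(260/0.4896) − 2.576
    = 0.12 · 23.0444 − 2.576
    = 2.7653 − 2.576 = 0.1893 → 0.19
Power = Φ(0.19) = 0.575.

Power ≈ 0.575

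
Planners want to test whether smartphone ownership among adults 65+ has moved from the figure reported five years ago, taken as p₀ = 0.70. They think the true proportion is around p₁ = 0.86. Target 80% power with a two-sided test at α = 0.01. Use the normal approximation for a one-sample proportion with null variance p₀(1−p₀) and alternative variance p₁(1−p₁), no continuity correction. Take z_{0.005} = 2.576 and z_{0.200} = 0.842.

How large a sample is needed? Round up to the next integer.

n = [z_{α/2}·√(p₀q₀) + z_β·√(p₁q₁)]² / (p₁ − p₀)²
  = [2.576·√(0.70·0.30) + 0.842·√(0.86·0.14)]² / (0.16)²
  = [2.576·0.4583 + 0.842·0.3470]² / 0.0256
  = [1.4726]² / 0.0256
  = 84.71
Round up → n = 85.

n = 85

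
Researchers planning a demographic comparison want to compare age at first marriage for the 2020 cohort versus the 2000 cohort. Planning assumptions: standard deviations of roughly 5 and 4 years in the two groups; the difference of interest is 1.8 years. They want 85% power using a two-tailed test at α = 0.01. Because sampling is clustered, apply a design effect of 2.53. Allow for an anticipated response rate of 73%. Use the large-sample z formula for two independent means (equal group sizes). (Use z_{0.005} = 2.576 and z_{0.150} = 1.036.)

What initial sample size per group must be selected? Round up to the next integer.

n = (z_{α/2} + z_β)² · (σ₁² + σ₂²) / δ²
  = (2.576 + 1.036)² · (5² + 4² = 41) / 1.8²
  = 13.0465 · 41 / 3.24
  = 165.10
Design effect: 2.53 × 165.10 = 417.69.
Adjust for 73% response: 417.69 / 0.73 = 572.18.
Round up → n = 573 per group.

n = 573 per group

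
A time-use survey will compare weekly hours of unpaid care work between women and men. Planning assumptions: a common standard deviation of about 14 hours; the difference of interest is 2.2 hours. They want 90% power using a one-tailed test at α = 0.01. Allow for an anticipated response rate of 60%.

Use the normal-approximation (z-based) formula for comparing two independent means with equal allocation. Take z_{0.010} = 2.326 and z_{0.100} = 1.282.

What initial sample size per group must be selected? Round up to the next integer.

n = 1758 per group

n = (z_α + z_β)² · (σ₁² + σ₂²) / δ²
  = (2.326 + 1.282)² · (2·14² = 392) / 2.2²
  = 13.0177 · 392 / 4.84
  = 1054.32
Adjust for 60% response: 1054.32 / 0.60 = 1757.21.
Round up → n = 1758 per group.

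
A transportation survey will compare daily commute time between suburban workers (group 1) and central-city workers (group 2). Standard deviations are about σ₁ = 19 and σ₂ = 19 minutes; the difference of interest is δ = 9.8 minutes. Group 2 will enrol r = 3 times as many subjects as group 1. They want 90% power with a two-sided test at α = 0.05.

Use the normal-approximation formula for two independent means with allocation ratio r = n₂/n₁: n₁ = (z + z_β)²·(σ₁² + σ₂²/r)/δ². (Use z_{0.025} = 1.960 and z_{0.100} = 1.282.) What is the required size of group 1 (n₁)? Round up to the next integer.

n₁ = (z_{α/2} + z_β)² · (σ₁² + σ₂²/r) / δ²
   = (1.960 + 1.282)² · (19² + 19²/3) / 9.8²
   = 10.5106 · (361 + 120.3333) / 96.04
   = 10.5106 · 481.3333 / 96.04
   = 52.68
Round up → n₁ = 53; n₂ = r·n₁ = 3 × 53 = 159.

n₁ = 53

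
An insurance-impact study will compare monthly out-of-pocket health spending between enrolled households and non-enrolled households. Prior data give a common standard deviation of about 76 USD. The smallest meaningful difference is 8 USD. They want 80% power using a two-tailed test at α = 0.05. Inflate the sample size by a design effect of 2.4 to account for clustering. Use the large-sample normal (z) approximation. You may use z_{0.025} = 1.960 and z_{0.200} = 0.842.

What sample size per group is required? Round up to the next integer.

n = 3402 per group

n = (z_{α/2} + z_β)² · (σ₁² + σ₂²) / δ²
  = (1.960 + 0.842)² · (2·76² = 11552) / 8²
  = 7.8512 · 11552 / 64
  = 1417.14
Design effect: 2.4 × 1417.14 = 3401.14.
Round up → n = 3402 per group.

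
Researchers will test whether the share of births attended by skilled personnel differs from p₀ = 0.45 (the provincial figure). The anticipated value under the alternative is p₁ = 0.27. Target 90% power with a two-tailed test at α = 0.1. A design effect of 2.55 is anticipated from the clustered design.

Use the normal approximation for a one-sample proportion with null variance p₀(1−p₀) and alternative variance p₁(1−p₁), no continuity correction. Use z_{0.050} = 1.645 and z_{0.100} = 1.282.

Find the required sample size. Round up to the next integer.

n = 152

n = [z_{α/2}·√(p₀q₀) + z_β·√(p₁q₁)]² / (p₁ − p₀)²
  = [1.645·√(0.45·0.55) + 1.282·√(0.27·0.73)]² / (-0.18)²
  = [1.645·0.4975 + 1.282·0.4440]² / 0.0324
  = [1.3875]² / 0.0324
  = 59.42
Design effect: 2.55 × 59.42 = 151.52.
Round up → n = 152.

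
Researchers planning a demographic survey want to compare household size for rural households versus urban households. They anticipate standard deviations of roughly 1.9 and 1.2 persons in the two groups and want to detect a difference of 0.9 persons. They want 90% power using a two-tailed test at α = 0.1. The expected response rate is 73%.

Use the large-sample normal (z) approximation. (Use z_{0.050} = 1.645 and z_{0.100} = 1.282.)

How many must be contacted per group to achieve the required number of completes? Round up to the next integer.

n = (z_{α/2} + z_β)² · (σ₁² + σ₂²) / δ²
  = (1.645 + 1.282)² · (1.9² + 1.2² = 5.05) / 0.9²
  = 8.5673 · 5.05 / 0.81
  = 53.41
Adjust for 73% response: 53.41 / 0.73 = 73.17.
Round up → n = 74 per group.

n = 74 per group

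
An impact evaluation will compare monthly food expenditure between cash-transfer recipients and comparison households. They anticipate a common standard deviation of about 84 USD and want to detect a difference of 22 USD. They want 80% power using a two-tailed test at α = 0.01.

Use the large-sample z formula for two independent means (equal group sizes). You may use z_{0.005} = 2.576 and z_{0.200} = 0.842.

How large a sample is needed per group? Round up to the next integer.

n = 341 per group

n = (z_{α/2} + z_β)² · (σ₁² + σ₂²) / δ²
  = (2.576 + 0.842)² · (2·84² = 14112) / 22²
  = 11.6827 · 14112 / 484
  = 340.63
Round up → n = 341 per group.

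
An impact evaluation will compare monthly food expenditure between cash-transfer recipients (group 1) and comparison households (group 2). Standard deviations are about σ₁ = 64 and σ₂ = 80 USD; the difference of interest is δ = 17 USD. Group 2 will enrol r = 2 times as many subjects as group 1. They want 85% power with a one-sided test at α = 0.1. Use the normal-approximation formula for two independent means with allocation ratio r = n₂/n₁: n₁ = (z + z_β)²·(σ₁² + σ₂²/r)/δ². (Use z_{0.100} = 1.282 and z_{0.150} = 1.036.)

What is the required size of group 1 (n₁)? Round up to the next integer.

n₁ = (z_α + z_β)² · (σ₁² + σ₂²/r) / δ²
   = (1.282 + 1.036)² · (64² + 80²/2) / 17²
   = 5.3731 · (4096 + 3200) / 289
   = 5.3731 · 7296 / 289
   = 135.65
Round up → n₁ = 136; n₂ = r·n₁ = 2 × 136 = 272.

n₁ = 136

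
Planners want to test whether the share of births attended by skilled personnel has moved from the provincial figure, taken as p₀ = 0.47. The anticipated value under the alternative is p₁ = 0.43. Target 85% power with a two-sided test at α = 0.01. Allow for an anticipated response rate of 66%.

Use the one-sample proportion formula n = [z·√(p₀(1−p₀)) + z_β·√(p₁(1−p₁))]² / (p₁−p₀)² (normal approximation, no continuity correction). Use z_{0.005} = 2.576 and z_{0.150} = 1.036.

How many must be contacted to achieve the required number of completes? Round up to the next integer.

n = 3064

n = [z_{α/2}·√(p₀q₀) + z_β·√(p₁q₁)]² / (p₁ − p₀)²
  = [2.576·√(0.47·0.53) + 1.036·√(0.43·0.57)]² / (-0.04)²
  = [2.576·0.4991 + 1.036·0.4951]² / 0.0016
  = [1.7986]² / 0.0016
  = 2021.80
Adjust for 66% response: 2021.80 / 0.66 = 3063.34.
Round up → n = 3064.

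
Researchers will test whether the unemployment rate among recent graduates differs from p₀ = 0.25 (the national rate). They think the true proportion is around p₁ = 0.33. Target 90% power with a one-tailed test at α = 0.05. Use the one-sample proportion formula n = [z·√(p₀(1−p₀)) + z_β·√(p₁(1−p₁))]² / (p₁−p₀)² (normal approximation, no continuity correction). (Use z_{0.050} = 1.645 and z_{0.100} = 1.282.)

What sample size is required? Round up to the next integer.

n = [z_α·√(p₀q₀) + z_β·√(p₁q₁)]² / (p₁ − p₀)²
  = [1.645·√(0.25·0.75) + 1.282·√(0.33·0.67)]² / (0.08)²
  = [1.645·0.4330 + 1.282·0.4702]² / 0.0064
  = [1.3151]² / 0.0064
  = 270.24
Round up → n = 271.

n = 271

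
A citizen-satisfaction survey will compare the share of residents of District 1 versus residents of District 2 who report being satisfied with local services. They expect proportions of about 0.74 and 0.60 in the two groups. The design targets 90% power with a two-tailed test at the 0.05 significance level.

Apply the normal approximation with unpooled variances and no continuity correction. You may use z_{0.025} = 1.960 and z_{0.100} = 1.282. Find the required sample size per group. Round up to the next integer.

n = (z_{α/2} + z_β)² · [p₁(1−p₁) + p₂(1−p₂)] / (p₁ − p₂)²
  = (1.960 + 1.282)² · (0.74·0.26 + 0.60·0.40) / (0.14)²
  = (3.242)² · (0.1924 + 0.2400) / 0.0196
  = 10.5106 · 0.4324 / 0.0196
  = 231.88
Round up → n = 232 per group.

n = 232 per group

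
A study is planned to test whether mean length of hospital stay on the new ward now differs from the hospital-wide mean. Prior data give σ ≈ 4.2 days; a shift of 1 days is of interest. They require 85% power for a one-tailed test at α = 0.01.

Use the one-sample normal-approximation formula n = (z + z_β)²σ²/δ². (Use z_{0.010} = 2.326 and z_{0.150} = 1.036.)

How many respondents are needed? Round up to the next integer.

n = 200

n = (z_α + z_β)² · σ² / δ²
  = (2.326 + 1.036)² · 4.2² / 1²
  = 11.3030 · 17.64 / 1
  = 199.39
Round up → n = 200.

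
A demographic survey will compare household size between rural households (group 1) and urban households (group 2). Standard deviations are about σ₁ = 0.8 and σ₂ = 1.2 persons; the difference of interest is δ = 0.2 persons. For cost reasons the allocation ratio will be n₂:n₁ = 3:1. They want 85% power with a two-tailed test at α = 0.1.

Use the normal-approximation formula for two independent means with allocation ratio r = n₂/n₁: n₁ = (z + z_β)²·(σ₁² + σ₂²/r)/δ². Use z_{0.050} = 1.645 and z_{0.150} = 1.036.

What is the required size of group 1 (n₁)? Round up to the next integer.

n₁ = 202

n₁ = (z_{α/2} + z_β)² · (σ₁² + σ₂²/r) / δ²
   = (1.645 + 1.036)² · (0.8² + 1.2²/3) / 0.2²
   = 7.1878 · (0.64 + 0.48) / 0.04
   = 7.1878 · 1.12 / 0.04
   = 201.26
Round up → n₁ = 202; n₂ = r·n₁ = 3 × 202 = 606.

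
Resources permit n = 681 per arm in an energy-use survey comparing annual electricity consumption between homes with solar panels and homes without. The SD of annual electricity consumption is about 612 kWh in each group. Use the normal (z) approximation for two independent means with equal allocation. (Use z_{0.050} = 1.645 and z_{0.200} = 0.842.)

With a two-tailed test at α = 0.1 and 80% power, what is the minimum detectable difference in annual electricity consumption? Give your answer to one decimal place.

δ = (z_{α/2} + z_β) · √((σ₁²+σ₂²)/n)
  = (1.645 + 0.842) · √(749088/681)
  = 2.487 · √1100.0
  = 2.487 · 33.1660
  = 82.4838

Minimum detectable difference ≈ 82.5 kWh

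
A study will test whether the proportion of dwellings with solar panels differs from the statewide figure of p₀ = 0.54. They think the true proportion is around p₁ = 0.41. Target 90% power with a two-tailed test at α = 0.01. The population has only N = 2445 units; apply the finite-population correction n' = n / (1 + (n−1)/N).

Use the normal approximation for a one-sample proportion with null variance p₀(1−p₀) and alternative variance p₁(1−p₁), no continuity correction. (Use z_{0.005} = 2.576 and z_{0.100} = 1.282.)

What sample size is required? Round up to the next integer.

n = [z_{α/2}·√(p₀q₀) + z_β·√(p₁q₁)]² / (p₁ − p₀)²
  = [2.576·√(0.54·0.46) + 1.282·√(0.41·0.59)]² / (-0.13)²
  = [2.576·0.4984 + 1.282·0.4918]² / 0.0169
  = [1.9144]² / 0.0169
  = 216.86
Finite-population correction (N = 2445): 216.86 / (1 + (216.86 − 1)/2445) = 199.27.
Round up → n = 200.

n = 200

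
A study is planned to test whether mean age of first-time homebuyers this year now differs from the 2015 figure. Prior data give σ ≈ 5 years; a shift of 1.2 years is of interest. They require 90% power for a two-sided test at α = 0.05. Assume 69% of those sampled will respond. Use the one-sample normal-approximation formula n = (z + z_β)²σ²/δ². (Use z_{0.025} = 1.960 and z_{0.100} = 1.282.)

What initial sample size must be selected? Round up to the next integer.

n = (z_{α/2} + z_β)² · σ² / δ²
  = (1.960 + 1.282)² · 5² / 1.2²
  = 10.5106 · 25 / 1.44
  = 182.48
Adjust for 69% response: 182.48 / 0.69 = 264.46.
Round up → n = 265.

n = 265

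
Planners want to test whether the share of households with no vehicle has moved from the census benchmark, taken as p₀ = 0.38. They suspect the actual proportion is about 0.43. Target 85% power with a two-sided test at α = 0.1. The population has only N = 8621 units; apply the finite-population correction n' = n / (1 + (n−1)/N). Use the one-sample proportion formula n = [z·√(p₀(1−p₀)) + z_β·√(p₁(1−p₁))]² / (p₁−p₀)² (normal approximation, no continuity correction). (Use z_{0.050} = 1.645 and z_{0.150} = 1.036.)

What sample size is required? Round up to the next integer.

n = [z_{α/2}·√(p₀q₀) + z_β·√(p₁q₁)]² / (p₁ − p₀)²
  = [1.645·√(0.38·0.62) + 1.036·√(0.43·0.57)]² / (0.05)²
  = [1.645·0.4854 + 1.036·0.4951]² / 0.0025
  = [1.3114]² / 0.0025
  = 687.87
Finite-population correction (N = 8621): 687.87 / (1 + (687.87 − 1)/8621) = 637.10.
Round up → n = 638.

n = 638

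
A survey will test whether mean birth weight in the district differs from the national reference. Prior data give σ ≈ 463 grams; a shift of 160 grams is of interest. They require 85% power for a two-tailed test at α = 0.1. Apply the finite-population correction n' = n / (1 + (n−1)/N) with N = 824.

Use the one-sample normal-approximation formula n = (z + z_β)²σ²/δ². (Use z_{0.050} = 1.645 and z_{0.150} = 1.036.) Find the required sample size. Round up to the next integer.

n = 57

n = (z_{α/2} + z_β)² · σ² / δ²
  = (1.645 + 1.036)² · 463² / 160²
  = 7.1878 · 214369 / 25600
  = 60.19
Finite-population correction (N = 824): 60.19 / (1 + (60.19 − 1)/824) = 56.16.
Round up → n = 57.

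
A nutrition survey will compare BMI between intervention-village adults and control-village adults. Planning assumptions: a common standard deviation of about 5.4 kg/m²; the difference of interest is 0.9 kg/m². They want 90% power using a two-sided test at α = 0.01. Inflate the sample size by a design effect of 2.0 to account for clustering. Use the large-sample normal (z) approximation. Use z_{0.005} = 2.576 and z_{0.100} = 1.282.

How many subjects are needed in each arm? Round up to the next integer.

n = 2144 per group

n = (z_{α/2} + z_β)² · (σ₁² + σ₂²) / δ²
  = (2.576 + 1.282)² · (2·5.4² = 58.32) / 0.9²
  = 14.8842 · 58.32 / 0.81
  = 1071.66
Design effect: 2.0 × 1071.66 = 2143.32.
Round up → n = 2144 per group.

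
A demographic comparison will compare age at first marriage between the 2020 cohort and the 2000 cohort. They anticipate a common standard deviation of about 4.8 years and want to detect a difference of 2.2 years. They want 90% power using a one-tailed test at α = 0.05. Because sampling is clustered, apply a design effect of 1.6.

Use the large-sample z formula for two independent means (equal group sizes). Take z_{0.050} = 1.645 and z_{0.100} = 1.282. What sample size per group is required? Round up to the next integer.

n = 131 per group

n = (z_α + z_β)² · (σ₁² + σ₂²) / δ²
  = (1.645 + 1.282)² · (2·4.8² = 46.08) / 2.2²
  = 8.5673 · 46.08 / 4.84
  = 81.57
Design effect: 1.6 × 81.57 = 130.51.
Round up → n = 131 per group.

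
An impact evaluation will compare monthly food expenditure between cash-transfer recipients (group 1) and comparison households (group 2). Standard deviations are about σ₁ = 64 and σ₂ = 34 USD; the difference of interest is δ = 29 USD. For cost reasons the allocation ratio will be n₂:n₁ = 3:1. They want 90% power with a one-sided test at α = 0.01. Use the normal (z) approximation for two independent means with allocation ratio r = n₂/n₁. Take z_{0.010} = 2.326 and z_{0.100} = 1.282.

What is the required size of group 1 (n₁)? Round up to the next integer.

n₁ = (z_α + z_β)² · (σ₁² + σ₂²/r) / δ²
   = (2.326 + 1.282)² · (64² + 34²/3) / 29²
   = 13.0177 · (4096 + 385.3333) / 841
   = 13.0177 · 4481.3 / 841
   = 69.37
Round up → n₁ = 70; n₂ = r·n₁ = 3 × 70 = 210.

n₁ = 70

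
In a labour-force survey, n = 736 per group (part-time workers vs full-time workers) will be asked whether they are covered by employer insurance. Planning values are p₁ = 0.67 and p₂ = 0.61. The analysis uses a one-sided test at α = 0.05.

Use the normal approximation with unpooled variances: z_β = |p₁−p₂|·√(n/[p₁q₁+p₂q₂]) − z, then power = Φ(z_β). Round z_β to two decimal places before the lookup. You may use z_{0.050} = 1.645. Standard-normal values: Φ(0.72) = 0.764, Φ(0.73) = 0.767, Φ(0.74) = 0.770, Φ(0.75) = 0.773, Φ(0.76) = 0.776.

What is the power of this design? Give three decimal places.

Power ≈ 0.776

z_β = |p₁−p₂|·√(n/[p₁q₁+p₂q₂]) − z_α
    = 0.06 · √(736/0.4590) − 1.645
    = 0.06 · 40.0435 − 1.645
    = 2.4026 − 1.645 = 0.7576 → 0.76
Power = Φ(0.76) = 0.776.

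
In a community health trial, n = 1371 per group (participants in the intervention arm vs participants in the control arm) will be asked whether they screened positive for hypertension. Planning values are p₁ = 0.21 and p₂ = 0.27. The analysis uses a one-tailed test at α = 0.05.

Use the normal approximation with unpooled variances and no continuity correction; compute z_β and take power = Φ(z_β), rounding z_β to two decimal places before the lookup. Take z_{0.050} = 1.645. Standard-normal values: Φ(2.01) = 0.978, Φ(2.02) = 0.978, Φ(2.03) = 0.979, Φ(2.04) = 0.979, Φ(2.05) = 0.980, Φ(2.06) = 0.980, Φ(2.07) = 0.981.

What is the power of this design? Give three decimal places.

Power ≈ 0.979

z_β = |p₁−p₂|·√(n/[p₁q₁+p₂q₂]) − z_α
    = 0.06 · √(1371/0.3630) − 1.645
    = 0.06 · 61.4562 − 1.645
    = 3.6874 − 1.645 = 2.0424 → 2.04
Power = Φ(2.04) = 0.979.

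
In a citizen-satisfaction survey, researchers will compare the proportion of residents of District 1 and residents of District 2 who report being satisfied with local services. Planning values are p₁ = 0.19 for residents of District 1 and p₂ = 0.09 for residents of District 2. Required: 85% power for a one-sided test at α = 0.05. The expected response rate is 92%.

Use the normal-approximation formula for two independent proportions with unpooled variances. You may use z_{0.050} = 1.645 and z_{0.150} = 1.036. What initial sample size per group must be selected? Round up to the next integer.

n = (z_α + z_β)² · [p₁(1−p₁) + p₂(1−p₂)] / (p₁ − p₂)²
  = (1.645 + 1.036)² · (0.19·0.81 + 0.09·0.91) / (0.10)²
  = (2.681)² · (0.1539 + 0.0819) / 0.0100
  = 7.1878 · 0.2358 / 0.0100
  = 169.49
Adjust for 92% response: 169.49 / 0.92 = 184.23.
Round up → n = 185 per group.

n = 185 per group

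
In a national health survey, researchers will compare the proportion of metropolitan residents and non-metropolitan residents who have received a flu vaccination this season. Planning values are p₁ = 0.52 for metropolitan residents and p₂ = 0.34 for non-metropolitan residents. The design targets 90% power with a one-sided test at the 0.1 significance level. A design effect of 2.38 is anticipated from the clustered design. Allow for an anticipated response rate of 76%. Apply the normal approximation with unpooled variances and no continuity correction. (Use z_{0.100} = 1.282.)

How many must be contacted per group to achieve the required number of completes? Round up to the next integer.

n = (z_α + z_β)² · [p₁(1−p₁) + p₂(1−p₂)] / (p₁ − p₂)²
  = (1.282 + 1.282)² · (0.52·0.48 + 0.34·0.66) / (0.18)²
  = (2.564)² · (0.2496 + 0.2244) / 0.0324
  = 6.5741 · 0.4740 / 0.0324
  = 96.18
Design effect: 2.38 × 96.18 = 228.90.
Adjust for 76% response: 228.90 / 0.76 = 301.18.
Round up → n = 302 per group.

n = 302 per group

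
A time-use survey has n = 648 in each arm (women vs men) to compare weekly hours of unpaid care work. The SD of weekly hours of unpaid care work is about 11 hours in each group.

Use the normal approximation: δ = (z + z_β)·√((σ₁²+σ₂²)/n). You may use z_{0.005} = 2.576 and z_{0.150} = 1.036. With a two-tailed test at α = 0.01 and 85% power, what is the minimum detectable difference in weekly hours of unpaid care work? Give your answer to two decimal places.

Minimum detectable difference ≈ 2.21 hours

δ = (z_{α/2} + z_β) · √((σ₁²+σ₂²)/n)
  = (2.576 + 1.036) · √(242/648)
  = 3.612 · √0.37346
  = 3.612 · 0.6111
  = 2.2073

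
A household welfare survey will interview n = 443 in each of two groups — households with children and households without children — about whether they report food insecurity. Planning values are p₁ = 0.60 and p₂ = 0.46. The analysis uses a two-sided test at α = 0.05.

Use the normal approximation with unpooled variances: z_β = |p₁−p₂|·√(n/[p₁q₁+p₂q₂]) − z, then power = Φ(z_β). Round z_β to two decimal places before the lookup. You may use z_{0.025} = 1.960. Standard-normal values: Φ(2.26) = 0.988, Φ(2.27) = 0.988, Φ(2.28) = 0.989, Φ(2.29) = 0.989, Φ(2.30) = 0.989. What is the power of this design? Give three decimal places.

Power ≈ 0.988

z_β = |p₁−p₂|·√(n/[p₁q₁+p₂q₂]) − z_{α/2}
    = 0.14 · √(443/0.4884) − 1.960
    = 0.14 · 30.1172 − 1.960
    = 4.2164 − 1.960 = 2.2564 → 2.26
Power = Φ(2.26) = 0.988.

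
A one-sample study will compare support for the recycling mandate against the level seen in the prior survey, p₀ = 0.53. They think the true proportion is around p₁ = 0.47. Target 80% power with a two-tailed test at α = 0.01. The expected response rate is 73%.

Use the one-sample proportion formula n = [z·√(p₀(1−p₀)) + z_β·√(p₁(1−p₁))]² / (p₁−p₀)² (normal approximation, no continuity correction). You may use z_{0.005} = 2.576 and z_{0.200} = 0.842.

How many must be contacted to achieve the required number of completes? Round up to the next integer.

n = 1108

n = [z_{α/2}·√(p₀q₀) + z_β·√(p₁q₁)]² / (p₁ − p₀)²
  = [2.576·√(0.53·0.47) + 0.842·√(0.47·0.53)]² / (-0.06)²
  = [2.576·0.4991 + 0.842·0.4991]² / 0.0036
  = [1.7059]² / 0.0036
  = 808.38
Adjust for 73% response: 808.38 / 0.73 = 1107.37.
Round up → n = 1108.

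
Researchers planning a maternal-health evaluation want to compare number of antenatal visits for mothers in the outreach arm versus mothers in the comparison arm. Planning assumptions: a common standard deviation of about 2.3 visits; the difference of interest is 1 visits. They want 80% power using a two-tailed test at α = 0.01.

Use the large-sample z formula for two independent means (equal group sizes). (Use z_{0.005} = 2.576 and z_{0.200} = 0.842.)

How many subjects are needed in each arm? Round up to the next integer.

n = (z_{α/2} + z_β)² · (σ₁² + σ₂²) / δ²
  = (2.576 + 0.842)² · (2·2.3² = 10.58) / 1²
  = 11.6827 · 10.58 / 1
  = 123.60
Round up → n = 124 per group.

n = 124 per group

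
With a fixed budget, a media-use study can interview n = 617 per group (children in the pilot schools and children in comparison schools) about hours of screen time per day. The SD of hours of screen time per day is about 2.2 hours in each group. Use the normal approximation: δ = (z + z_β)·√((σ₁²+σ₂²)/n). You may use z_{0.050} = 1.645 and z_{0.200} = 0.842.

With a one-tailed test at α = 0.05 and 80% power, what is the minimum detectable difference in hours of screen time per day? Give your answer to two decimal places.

δ = (z_α + z_β) · √((σ₁²+σ₂²)/n)
  = (1.645 + 0.842) · √(9.68/617)
  = 2.487 · √0.01569
  = 2.487 · 0.1253
  = 0.3115

Minimum detectable difference ≈ 0.31 hours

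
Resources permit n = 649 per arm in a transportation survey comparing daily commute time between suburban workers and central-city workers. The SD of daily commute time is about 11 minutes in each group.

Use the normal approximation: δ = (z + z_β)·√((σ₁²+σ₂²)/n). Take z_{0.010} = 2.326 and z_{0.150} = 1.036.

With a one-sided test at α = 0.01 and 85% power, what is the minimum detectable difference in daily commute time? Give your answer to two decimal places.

δ = (z_α + z_β) · √((σ₁²+σ₂²)/n)
  = (2.326 + 1.036) · √(242/649)
  = 3.362 · √0.37288
  = 3.362 · 0.6106
  = 2.0530

Minimum detectable difference ≈ 2.05 minutes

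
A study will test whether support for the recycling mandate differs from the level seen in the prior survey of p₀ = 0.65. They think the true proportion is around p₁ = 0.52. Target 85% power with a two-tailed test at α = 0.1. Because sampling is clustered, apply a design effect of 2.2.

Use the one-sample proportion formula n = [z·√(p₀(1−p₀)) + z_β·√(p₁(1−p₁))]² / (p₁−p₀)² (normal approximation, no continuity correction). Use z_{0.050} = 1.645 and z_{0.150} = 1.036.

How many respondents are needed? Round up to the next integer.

n = [z_{α/2}·√(p₀q₀) + z_β·√(p₁q₁)]² / (p₁ − p₀)²
  = [1.645·√(0.65·0.35) + 1.036·√(0.52·0.48)]² / (-0.13)²
  = [1.645·0.4770 + 1.036·0.4996]² / 0.0169
  = [1.3022]² / 0.0169
  = 100.34
Design effect: 2.2 × 100.34 = 220.75.
Round up → n = 221.

n = 221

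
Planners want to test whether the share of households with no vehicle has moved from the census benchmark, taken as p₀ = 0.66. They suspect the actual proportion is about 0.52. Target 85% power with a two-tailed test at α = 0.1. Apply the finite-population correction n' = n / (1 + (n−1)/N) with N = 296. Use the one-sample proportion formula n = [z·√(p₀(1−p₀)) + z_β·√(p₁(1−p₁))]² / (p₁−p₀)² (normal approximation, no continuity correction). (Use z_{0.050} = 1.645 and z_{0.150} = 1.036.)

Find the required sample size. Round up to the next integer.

n = 67

n = [z_{α/2}·√(p₀q₀) + z_β·√(p₁q₁)]² / (p₁ − p₀)²
  = [1.645·√(0.66·0.34) + 1.036·√(0.52·0.48)]² / (-0.14)²
  = [1.645·0.4737 + 1.036·0.4996]² / 0.0196
  = [1.2968]² / 0.0196
  = 85.81
Finite-population correction (N = 296): 85.81 / (1 + (85.81 − 1)/296) = 66.70.
Round up → n = 67.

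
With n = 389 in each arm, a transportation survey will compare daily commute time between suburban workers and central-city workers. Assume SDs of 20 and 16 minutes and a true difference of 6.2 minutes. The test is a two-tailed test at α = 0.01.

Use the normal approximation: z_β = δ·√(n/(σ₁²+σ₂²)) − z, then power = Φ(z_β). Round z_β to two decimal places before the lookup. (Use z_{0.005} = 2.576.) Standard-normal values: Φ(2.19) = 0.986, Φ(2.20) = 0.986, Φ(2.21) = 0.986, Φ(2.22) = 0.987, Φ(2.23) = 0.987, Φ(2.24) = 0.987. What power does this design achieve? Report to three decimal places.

Power ≈ 0.986

z_β = δ·√(n/(σ₁²+σ₂²)) − z_{α/2}
    = 6.2 · √(389/656) − 2.576
    = 6.2 · 0.77006 − 2.576
    = 4.7744 − 2.576 = 2.1984 → 2.20
Power = Φ(2.20) = 0.986.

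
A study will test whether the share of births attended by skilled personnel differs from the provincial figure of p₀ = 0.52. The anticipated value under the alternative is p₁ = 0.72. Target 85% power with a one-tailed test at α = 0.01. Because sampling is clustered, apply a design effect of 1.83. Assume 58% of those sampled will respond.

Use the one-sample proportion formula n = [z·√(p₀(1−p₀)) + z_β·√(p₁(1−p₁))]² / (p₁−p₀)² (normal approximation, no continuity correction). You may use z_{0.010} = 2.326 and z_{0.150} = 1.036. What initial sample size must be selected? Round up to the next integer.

n = [z_α·√(p₀q₀) + z_β·√(p₁q₁)]² / (p₁ − p₀)²
  = [2.326·√(0.52·0.48) + 1.036·√(0.72·0.28)]² / (0.20)²
  = [2.326·0.4996 + 1.036·0.4490]² / 0.0400
  = [1.6272]² / 0.0400
  = 66.20
Design effect: 1.83 × 66.20 = 121.14.
Adjust for 58% response: 121.14 / 0.58 = 208.86.
Round up → n = 209.

n = 209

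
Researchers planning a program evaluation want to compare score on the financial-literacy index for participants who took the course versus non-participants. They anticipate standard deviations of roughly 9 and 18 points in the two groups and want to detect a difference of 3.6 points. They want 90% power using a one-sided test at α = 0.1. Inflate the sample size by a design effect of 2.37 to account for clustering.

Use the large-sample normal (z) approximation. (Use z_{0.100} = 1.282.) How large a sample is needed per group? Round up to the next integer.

n = 487 per group

n = (z_α + z_β)² · (σ₁² + σ₂²) / δ²
  = (1.282 + 1.282)² · (9² + 18² = 405) / 3.6²
  = 6.5741 · 405 / 12.96
  = 205.44
Design effect: 2.37 × 205.44 = 486.89.
Round up → n = 487 per group.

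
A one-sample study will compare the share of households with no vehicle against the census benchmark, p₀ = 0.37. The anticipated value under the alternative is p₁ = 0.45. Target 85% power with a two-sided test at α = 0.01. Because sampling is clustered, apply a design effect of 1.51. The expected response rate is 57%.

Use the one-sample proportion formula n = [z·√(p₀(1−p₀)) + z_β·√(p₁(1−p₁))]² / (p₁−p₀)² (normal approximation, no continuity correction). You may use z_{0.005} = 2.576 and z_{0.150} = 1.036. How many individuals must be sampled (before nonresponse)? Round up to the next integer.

n = [z_{α/2}·√(p₀q₀) + z_β·√(p₁q₁)]² / (p₁ − p₀)²
  = [2.576·√(0.37·0.63) + 1.036·√(0.45·0.55)]² / (0.08)²
  = [2.576·0.4828 + 1.036·0.4975]² / 0.0064
  = [1.7591]² / 0.0064
  = 483.51
Design effect: 1.51 × 483.51 = 730.10.
Adjust for 57% response: 730.10 / 0.57 = 1280.88.
Round up → n = 1281.

n = 1281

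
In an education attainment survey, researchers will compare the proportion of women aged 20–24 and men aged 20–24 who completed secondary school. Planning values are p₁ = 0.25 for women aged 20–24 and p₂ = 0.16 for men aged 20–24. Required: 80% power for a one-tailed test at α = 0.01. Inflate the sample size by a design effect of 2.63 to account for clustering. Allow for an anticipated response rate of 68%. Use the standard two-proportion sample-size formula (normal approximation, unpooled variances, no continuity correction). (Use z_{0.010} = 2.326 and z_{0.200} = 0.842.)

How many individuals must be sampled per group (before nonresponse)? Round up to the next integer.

n = (z_α + z_β)² · [p₁(1−p₁) + p₂(1−p₂)] / (p₁ − p₂)²
  = (2.326 + 0.842)² · (0.25·0.75 + 0.16·0.84) / (0.09)²
  = (3.168)² · (0.1875 + 0.1344) / 0.0081
  = 10.0362 · 0.3219 / 0.0081
  = 398.85
Design effect: 2.63 × 398.85 = 1048.97.
Adjust for 68% response: 1048.97 / 0.68 = 1542.60.
Round up → n = 1543 per group.

n = 1543 per group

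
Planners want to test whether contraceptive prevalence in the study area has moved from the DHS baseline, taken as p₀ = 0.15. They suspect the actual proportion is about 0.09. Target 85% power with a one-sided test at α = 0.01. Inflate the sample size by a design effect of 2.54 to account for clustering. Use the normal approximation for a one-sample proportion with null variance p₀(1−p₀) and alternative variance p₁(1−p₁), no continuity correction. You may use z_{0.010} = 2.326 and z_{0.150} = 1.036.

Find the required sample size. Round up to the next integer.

n = [z_α·√(p₀q₀) + z_β·√(p₁q₁)]² / (p₁ − p₀)²
  = [2.326·√(0.15·0.85) + 1.036·√(0.09·0.91)]² / (-0.06)²
  = [2.326·0.3571 + 1.036·0.2862]² / 0.0036
  = [1.1270]² / 0.0036
  = 352.83
Design effect: 2.54 × 352.83 = 896.20.
Round up → n = 897.

n = 897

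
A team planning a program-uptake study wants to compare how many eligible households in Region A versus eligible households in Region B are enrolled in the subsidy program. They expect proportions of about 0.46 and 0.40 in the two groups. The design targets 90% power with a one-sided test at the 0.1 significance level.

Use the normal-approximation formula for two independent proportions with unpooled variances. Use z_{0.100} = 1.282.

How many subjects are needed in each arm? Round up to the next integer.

n = (z_α + z_β)² · [p₁(1−p₁) + p₂(1−p₂)] / (p₁ − p₂)²
  = (1.282 + 1.282)² · (0.46·0.54 + 0.40·0.60) / (0.06)²
  = (2.564)² · (0.2484 + 0.2400) / 0.0036
  = 6.5741 · 0.4884 / 0.0036
  = 891.89
Round up → n = 892 per group.

n = 892 per group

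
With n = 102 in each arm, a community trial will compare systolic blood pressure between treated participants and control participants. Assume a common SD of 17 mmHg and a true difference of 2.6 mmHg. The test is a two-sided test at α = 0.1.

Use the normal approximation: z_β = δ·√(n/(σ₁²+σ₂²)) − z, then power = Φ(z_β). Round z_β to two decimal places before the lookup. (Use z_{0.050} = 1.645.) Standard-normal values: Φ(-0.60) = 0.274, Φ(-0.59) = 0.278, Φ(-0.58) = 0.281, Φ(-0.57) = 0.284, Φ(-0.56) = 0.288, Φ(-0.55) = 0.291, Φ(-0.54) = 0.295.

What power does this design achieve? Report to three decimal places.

Power ≈ 0.291

z_β = δ·√(n/(σ₁²+σ₂²)) − z_{α/2}
    = 2.6 · √(102/578) − 1.645
    = 2.6 · 0.42008 − 1.645
    = 1.0922 − 1.645 = -0.5528 → -0.55
Power = Φ(-0.55) = 0.291.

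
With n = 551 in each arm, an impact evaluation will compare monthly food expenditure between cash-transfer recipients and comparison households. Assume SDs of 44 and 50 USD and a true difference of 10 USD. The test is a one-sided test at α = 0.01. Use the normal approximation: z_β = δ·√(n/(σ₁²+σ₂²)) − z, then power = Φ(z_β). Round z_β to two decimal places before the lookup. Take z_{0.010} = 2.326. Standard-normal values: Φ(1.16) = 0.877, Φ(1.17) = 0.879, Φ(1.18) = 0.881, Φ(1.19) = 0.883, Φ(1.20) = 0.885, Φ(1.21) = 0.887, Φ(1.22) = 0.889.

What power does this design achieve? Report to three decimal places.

z_β = δ·√(n/(σ₁²+σ₂²)) − z_α
    = 10 · √(551/4436) − 2.326
    = 10 · 0.35244 − 2.326
    = 3.5244 − 2.326 = 1.1984 → 1.20
Power = Φ(1.20) = 0.885.

Power ≈ 0.885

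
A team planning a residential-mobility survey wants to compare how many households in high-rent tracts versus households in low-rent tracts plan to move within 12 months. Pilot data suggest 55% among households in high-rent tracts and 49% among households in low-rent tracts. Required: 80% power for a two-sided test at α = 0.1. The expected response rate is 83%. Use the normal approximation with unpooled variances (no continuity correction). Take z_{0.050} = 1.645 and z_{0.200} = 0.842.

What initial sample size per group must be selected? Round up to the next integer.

n = (z_{α/2} + z_β)² · [p₁(1−p₁) + p₂(1−p₂)] / (p₁ − p₂)²
  = (1.645 + 0.842)² · (0.55·0.45 + 0.49·0.51) / (0.06)²
  = (2.487)² · (0.2475 + 0.2499) / 0.0036
  = 6.1852 · 0.4974 / 0.0036
  = 854.58
Adjust for 83% response: 854.58 / 0.83 = 1029.62.
Round up → n = 1030 per group.

n = 1030 per group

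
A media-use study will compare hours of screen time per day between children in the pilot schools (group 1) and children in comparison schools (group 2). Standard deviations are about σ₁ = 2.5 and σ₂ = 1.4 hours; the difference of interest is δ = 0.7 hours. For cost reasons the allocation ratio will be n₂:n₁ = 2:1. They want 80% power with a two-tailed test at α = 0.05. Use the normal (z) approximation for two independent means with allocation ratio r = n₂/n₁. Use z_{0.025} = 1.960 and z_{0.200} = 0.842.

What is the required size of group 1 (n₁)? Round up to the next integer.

n₁ = (z_{α/2} + z_β)² · (σ₁² + σ₂²/r) / δ²
   = (1.960 + 0.842)² · (2.5² + 1.4²/2) / 0.7²
   = 7.8512 · (6.25 + 0.98) / 0.49
   = 7.8512 · 7.23 / 0.49
   = 115.85
Round up → n₁ = 116; n₂ = r·n₁ = 2 × 116 = 232.

n₁ = 116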